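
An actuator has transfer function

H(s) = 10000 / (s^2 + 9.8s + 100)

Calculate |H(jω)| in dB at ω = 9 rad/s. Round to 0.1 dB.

40.9 dB

At s = jω = j9:
quadratic: (j9)² + 9.8·j9 + 100 = 19 + j88.2 → |·| ≈ 90.223, ∠ ≈ 77.84°
|H| = 10000 / 90.223 ≈ 110.84
Gain = 20 log₁₀(110.84) ≈ 40.89 dB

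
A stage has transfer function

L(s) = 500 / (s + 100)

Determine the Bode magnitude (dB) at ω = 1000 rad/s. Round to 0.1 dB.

Substitute s = j1000:
Numerator: 500 = 500 + j0
Denominator: (j1000) + 100 = 100 + j1000
|N| = √(500² + 0²) ≈ 500, ∠N ≈ 0.00°
|D| = √(100² + 1000²) ≈ 1005, ∠D ≈ 84.29°
|L| = 500 / 1005 ≈ 0.49751
Gain = 20 log₁₀(0.49751) ≈ -6.06 dB

-6.1 dB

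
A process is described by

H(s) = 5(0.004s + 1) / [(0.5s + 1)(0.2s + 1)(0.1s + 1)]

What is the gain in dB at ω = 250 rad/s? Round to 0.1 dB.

-86.9 dB

At ω = 250 rad/s:
zero (1 + j250·0.004) = 1 + j1 → |·| ≈ 1.4142, ∠ ≈ 45.00°
pole (1 + j250·0.5) = 1 + j125 → |·| ≈ 125, ∠ ≈ 89.54°
pole (1 + j250·0.2) = 1 + j50 → |·| ≈ 50.01, ∠ ≈ 88.85°
pole (1 + j250·0.1) = 1 + j25 → |·| ≈ 25.02, ∠ ≈ 87.71°
|H| = 5 · 1.4142 / (125 · 50.01 · 25.02) ≈ 4.5209e-05
Gain = 20 log₁₀(4.5209e-05) ≈ -86.90 dB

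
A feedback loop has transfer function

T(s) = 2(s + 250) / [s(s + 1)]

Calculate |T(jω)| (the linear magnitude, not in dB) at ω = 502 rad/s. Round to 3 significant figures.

At s = jω = j502:
zero (s+250): 250 + j502 → |·| = √(250²+502²) = √314504 ≈ 560.81, ∠ = arctan(502/250) ≈ 63.53°
pole (s+1): 1 + j502 → |·| = √(1²+502²) = √252005 ≈ 502, ∠ = arctan(502/1) ≈ 89.89°
pole at origin: |s| = 502, ∠ = 90.00° (in denominator)
|T| = 2 · 560.81 / 2.52e+05 ≈ 0.0044509

0.00445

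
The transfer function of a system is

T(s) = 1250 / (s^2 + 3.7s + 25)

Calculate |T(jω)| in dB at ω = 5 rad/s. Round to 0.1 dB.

At s = jω = j5:
quadratic: (j5)² + 3.7·j5 + 25 = 0 + j18.5 → |·| ≈ 18.5, ∠ ≈ 90.00°
|T| = 1250 / 18.5 ≈ 67.568
Gain = 20 log₁₀(67.568) ≈ 36.59 dB

36.6 dB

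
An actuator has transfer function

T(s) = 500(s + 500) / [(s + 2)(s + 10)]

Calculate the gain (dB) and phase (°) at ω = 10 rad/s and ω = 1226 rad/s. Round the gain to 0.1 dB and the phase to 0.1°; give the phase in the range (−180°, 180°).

ω = 10: 64.8 dB, -122.5°; ω = 1226: -7.1 dB, -111.6°

At s = jω = j10:
zero (s+500): 500 + j10 → |·| = √(500²+10²) = √250100 ≈ 500.1, ∠ = arctan(10/500) ≈ 1.15°
pole (s+2): 2 + j10 → |·| = √(2²+10²) = √104 ≈ 10.198, ∠ = arctan(10/2) ≈ 78.69°
pole (s+10): 10 + j10 → |·| = √(10²+10²) = √200 ≈ 14.142, ∠ = arctan(10/10) ≈ 45.00°
|T| = 500 · 500.1 / 144.22 ≈ 1733.8
Gain = 20 log₁₀(1733.8) ≈ 64.78 dB
∠T = 1.15° − 123.69° = -122.54°

At s = jω = j1226:
zero (s+500): 500 + j1226 → |·| = √(500²+1226²) = √1753076 ≈ 1324, ∠ = arctan(1226/500) ≈ 67.81°
pole (s+2): 2 + j1226 → |·| = √(2²+1226²) = √1503080 ≈ 1226, ∠ = arctan(1226/2) ≈ 89.91°
pole (s+10): 10 + j1226 → |·| = √(10²+1226²) = √1503176 ≈ 1226, ∠ = arctan(1226/10) ≈ 89.53°
|T| = 500 · 1324 / 1.5031e+06 ≈ 0.44042
Gain = 20 log₁₀(0.44042) ≈ -7.12 dB
∠T = 67.81° − 179.44° = -111.63°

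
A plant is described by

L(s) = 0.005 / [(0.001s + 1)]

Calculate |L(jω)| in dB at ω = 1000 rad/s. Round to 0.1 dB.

-49.0 dB

At ω = 1000 rad/s:
pole (1 + j1000·0.001) = 1 + j1 → |·| ≈ 1.4142, ∠ ≈ 45.00°
|L| = 0.005 · 1 / (1.4142) ≈ 0.0035356
Gain = 20 log₁₀(0.0035356) ≈ -49.03 dB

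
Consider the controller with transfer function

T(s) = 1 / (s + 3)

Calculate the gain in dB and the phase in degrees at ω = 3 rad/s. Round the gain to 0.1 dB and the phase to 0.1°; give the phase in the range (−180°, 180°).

-12.6 dB, -45.0°

Substitute s = j3:
Numerator: 1 = 1 + j0
Denominator: (j3) + 3 = 3 + j3
|N| = √(1² + 0²) ≈ 1, ∠N ≈ 0.00°
|D| = √(3² + 3²) ≈ 4.2426, ∠D ≈ 45.00°
|T| = 1 / 4.2426 ≈ 0.2357
Gain = 20 log₁₀(0.2357) ≈ -12.55 dB
∠T = 0.00° − 45.00° = -45.00°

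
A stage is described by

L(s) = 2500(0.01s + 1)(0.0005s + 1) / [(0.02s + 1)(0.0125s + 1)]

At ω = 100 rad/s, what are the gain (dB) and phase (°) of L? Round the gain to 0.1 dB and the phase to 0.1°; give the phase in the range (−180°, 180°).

59.9 dB, -66.9°

At ω = 100 rad/s:
zero (1 + j100·0.01) = 1 + j1 → |·| ≈ 1.4142, ∠ ≈ 45.00°
zero (1 + j100·0.0005) = 1 + j0.05 → |·| ≈ 1.0012, ∠ ≈ 2.86°
pole (1 + j100·0.02) = 1 + j2 → |·| ≈ 2.2361, ∠ ≈ 63.43°
pole (1 + j100·0.0125) = 1 + j1.25 → |·| ≈ 1.6008, ∠ ≈ 51.34°
|L| = 2500 · 1.4142 · 1.0012 / (2.2361 · 1.6008) ≈ 988.88
Gain = 20 log₁₀(988.88) ≈ 59.90 dB
∠L = (45.00° + 2.86°) − (63.43° + 51.34°) = -66.91°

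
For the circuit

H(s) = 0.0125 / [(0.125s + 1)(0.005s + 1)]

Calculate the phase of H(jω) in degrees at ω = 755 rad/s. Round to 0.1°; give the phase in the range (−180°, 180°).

-164.6°

At ω = 755 rad/s:
pole (1 + j755·0.125) = 1 + j94.375 → |·| ≈ 94.38, ∠ ≈ 89.39°
pole (1 + j755·0.005) = 1 + j3.775 → |·| ≈ 3.9052, ∠ ≈ 75.16°
∠H = (0°) − (89.39° + 75.16°) = -164.55°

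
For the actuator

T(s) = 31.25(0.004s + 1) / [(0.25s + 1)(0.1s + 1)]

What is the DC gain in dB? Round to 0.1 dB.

29.9 dB

T(0) = 31.25 · 1 / 1 = 31.25
20 log₁₀(31.25) ≈ 29.90 dB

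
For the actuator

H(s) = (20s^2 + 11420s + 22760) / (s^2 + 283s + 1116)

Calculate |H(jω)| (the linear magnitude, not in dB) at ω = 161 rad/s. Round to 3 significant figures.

36.7

Substitute s = j161:
Numerator: 20(j161)^2 + 11420(j161) + 22760 = -495660 + j1838620
Denominator: (j161)^2 + 283(j161) + 1116 = -24805 + j45563
|N| = √(495660² + 1838620²) ≈ 1.9043e+06, ∠N ≈ 105.09°
|D| = √(24805² + 45563²) ≈ 51877, ∠D ≈ 118.56°
|H| = 1.9043e+06 / 51877 ≈ 36.708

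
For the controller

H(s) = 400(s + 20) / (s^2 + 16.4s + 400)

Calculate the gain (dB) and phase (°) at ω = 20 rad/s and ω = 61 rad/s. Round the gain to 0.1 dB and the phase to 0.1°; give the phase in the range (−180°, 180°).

At s = jω = j20:
zero (s+20): 20 + j20 → |·| = √(20²+20²) = √800 ≈ 28.284, ∠ = arctan(20/20) ≈ 45.00°
quadratic: (j20)² + 16.4·j20 + 400 = 0 + j328 → |·| ≈ 328, ∠ ≈ 90.00°
|H| = 400 · 28.284 / 328 ≈ 34.493
Gain = 20 log₁₀(34.493) ≈ 30.75 dB
∠H = 45.00° − 90.00° = -45.00°

At s = jω = j61:
zero (s+20): 20 + j61 → |·| = √(20²+61²) = √4121 ≈ 64.195, ∠ = arctan(61/20) ≈ 71.85°
quadratic: (j61)² + 16.4·j61 + 400 = -3321 + j1000.4 → |·| ≈ 3468.4, ∠ ≈ 163.24°
|H| = 400 · 64.195 / 3468.4 ≈ 7.4034
Gain = 20 log₁₀(7.4034) ≈ 17.39 dB
∠H = 71.85° − 163.24° = -91.39°

ω = 20: 30.8 dB, -45.0°; ω = 61: 17.4 dB, -91.4°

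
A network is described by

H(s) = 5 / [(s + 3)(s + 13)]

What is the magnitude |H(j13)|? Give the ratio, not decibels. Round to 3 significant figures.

At s = jω = j13:
pole (s+3): 3 + j13 → |·| = √(3²+13²) = √178 ≈ 13.342, ∠ = arctan(13/3) ≈ 77.01°
pole (s+13): 13 + j13 → |·| = √(13²+13²) = √338 ≈ 18.385, ∠ = arctan(13/13) ≈ 45.00°
|H| = 5 / 245.29 ≈ 0.020384

0.0204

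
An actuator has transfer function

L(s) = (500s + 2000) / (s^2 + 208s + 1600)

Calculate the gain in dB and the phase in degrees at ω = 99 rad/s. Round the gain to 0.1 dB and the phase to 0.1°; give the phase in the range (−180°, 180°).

Substitute s = j99:
Numerator: 500(j99) + 2000 = 2000 + j49500
Denominator: (j99)^2 + 208(j99) + 1600 = -8201 + j20592
|N| = √(2000² + 49500²) ≈ 49540, ∠N ≈ 87.69°
|D| = √(8201² + 20592²) ≈ 22165, ∠D ≈ 111.72°
|L| = 49540 / 22165 ≈ 2.2351
Gain = 20 log₁₀(2.2351) ≈ 6.99 dB
∠L = 87.69° − 111.72° = -24.03°

7.0 dB, -24.0°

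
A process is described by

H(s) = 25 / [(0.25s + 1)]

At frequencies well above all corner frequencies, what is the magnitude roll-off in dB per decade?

Each pole contributes −20 dB/decade at high frequency; each zero contributes +20 dB/decade.
Net: 0 zero(s) − 1 pole(s) → -20 dB/decade.

-20 dB/decade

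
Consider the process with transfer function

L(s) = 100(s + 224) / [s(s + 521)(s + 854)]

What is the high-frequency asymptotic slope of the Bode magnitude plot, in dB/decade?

Each pole contributes −20 dB/decade at high frequency; each zero contributes +20 dB/decade.
Net: 1 zero(s) − 3 pole(s) → -40 dB/decade.

-40 dB/decade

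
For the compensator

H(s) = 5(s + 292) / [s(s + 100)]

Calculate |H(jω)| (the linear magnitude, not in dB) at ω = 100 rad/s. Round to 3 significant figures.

0.109

At s = jω = j100:
zero (s+292): 292 + j100 → |·| = √(292²+100²) = √95264 ≈ 308.65, ∠ = arctan(100/292) ≈ 18.90°
pole (s+100): 100 + j100 → |·| = √(100²+100²) = √20000 ≈ 141.42, ∠ = arctan(100/100) ≈ 45.00°
pole at origin: |s| = 100, ∠ = 90.00° (in denominator)
|H| = 5 · 308.65 / 14142 ≈ 0.10913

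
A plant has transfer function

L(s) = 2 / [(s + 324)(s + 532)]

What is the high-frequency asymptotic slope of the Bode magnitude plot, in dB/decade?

-40 dB/decade

Each pole contributes −20 dB/decade at high frequency; each zero contributes +20 dB/decade.
Net: 0 zero(s) − 2 pole(s) → -40 dB/decade.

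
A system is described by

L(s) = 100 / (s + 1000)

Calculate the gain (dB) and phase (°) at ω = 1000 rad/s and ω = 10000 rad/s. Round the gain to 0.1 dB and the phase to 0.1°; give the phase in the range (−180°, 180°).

Substitute s = j1000:
Numerator: 100 = 100 + j0
Denominator: (j1000) + 1000 = 1000 + j1000
|N| = √(100² + 0²) ≈ 100, ∠N ≈ 0.00°
|D| = √(1000² + 1000²) ≈ 1414.2, ∠D ≈ 45.00°
|L| = 100 / 1414.2 ≈ 0.070711
Gain = 20 log₁₀(0.070711) ≈ -23.01 dB
∠L = 0.00° − 45.00° = -45.00°

Substitute s = j10000:
Numerator: 100 = 100 + j0
Denominator: (j10000) + 1000 = 1000 + j10000
|N| = √(100² + 0²) ≈ 100, ∠N ≈ 0.00°
|D| = √(1000² + 10000²) ≈ 10050, ∠D ≈ 84.29°
|L| = 100 / 10050 ≈ 0.0099502
Gain = 20 log₁₀(0.0099502) ≈ -40.04 dB
∠L = 0.00° − 84.29° = -84.29°

ω = 1000: -23.0 dB, -45.0°; ω = 10000: -40.0 dB, -84.3°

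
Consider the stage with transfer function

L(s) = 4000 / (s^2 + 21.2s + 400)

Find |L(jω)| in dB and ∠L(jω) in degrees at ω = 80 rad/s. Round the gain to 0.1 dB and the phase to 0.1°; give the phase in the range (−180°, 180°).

At s = jω = j80:
quadratic: (j80)² + 21.2·j80 + 400 = -6000 + j1696 → |·| ≈ 6235.1, ∠ ≈ 164.22°
|L| = 4000 / 6235.1 ≈ 0.64153
Gain = 20 log₁₀(0.64153) ≈ -3.86 dB
∠L = 0.00° − 164.22° = -164.22°

-3.9 dB, -164.2°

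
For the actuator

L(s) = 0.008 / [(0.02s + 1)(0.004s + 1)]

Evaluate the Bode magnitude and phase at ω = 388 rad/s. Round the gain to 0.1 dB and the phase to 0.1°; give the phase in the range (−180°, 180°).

At ω = 388 rad/s:
pole (1 + j388·0.02) = 1 + j7.76 → |·| ≈ 7.8242, ∠ ≈ 82.66°
pole (1 + j388·0.004) = 1 + j1.552 → |·| ≈ 1.8463, ∠ ≈ 57.21°
|L| = 0.008 · 1 / (7.8242 · 1.8463) ≈ 0.00055379
Gain = 20 log₁₀(0.00055379) ≈ -65.13 dB
∠L = (0°) − (82.66° + 57.21°) = -139.87°

-65.1 dB, -139.9°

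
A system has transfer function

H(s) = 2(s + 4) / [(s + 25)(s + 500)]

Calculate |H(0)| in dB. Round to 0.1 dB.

H(0) = 2·4 / (25·500) = 0.00064
20 log₁₀(0.00064) ≈ -63.88 dB

-63.9 dB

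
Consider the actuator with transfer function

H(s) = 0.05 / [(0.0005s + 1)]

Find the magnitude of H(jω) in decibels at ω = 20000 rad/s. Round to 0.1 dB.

At ω = 20000 rad/s:
pole (1 + j20000·0.0005) = 1 + j10 → |·| ≈ 10.05, ∠ ≈ 84.29°
|H| = 0.05 · 1 / (10.05) ≈ 0.0049751
Gain = 20 log₁₀(0.0049751) ≈ -46.06 dB

-46.1 dB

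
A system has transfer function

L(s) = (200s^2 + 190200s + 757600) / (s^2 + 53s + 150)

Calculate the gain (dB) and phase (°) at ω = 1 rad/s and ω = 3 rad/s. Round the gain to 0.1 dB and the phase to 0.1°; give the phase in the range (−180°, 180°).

ω = 1: 73.9 dB, -5.5°; ω = 3: 73.0 dB, -11.4°

Substitute s = j1:
Numerator: 200(j1)^2 + 190200(j1) + 757600 = 757400 + j190200
Denominator: (j1)^2 + 53(j1) + 150 = 149 + j53
|N| = √(757400² + 190200²) ≈ 7.8092e+05, ∠N ≈ 14.10°
|D| = √(149² + 53²) ≈ 158.15, ∠D ≈ 19.58°
|L| = 7.8092e+05 / 158.15 ≈ 4937.8
Gain = 20 log₁₀(4937.8) ≈ 73.87 dB
∠L = 14.10° − 19.58° = -5.48°

Substitute s = j3:
Numerator: 200(j3)^2 + 190200(j3) + 757600 = 755800 + j570600
Denominator: (j3)^2 + 53(j3) + 150 = 141 + j159
|N| = √(755800² + 570600²) ≈ 9.47e+05, ∠N ≈ 37.05°
|D| = √(141² + 159²) ≈ 212.51, ∠D ≈ 48.43°
|L| = 9.47e+05 / 212.51 ≈ 4456.3
Gain = 20 log₁₀(4456.3) ≈ 72.98 dB
∠L = 37.05° − 48.43° = -11.38°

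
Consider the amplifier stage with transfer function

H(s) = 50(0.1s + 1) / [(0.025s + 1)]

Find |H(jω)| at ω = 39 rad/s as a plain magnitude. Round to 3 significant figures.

At ω = 39 rad/s:
zero (1 + j39·0.1) = 1 + j3.9 → |·| ≈ 4.0262, ∠ ≈ 75.62°
pole (1 + j39·0.025) = 1 + j0.975 → |·| ≈ 1.3966, ∠ ≈ 44.27°
|H| = 50 · 4.0262 / (1.3966) ≈ 144.14

144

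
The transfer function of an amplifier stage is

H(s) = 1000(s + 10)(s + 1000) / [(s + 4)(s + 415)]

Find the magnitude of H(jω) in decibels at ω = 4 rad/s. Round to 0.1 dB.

73.2 dB

At s = jω = j4:
zero (s+10): 10 + j4 → |·| = √(10²+4²) = √116 ≈ 10.77, ∠ = arctan(4/10) ≈ 21.80°
zero (s+1000): 1000 + j4 → |·| = √(1000²+4²) = √1000016 ≈ 1000, ∠ = arctan(4/1000) ≈ 0.23°
pole (s+4): 4 + j4 → |·| = √(4²+4²) = √32 ≈ 5.6569, ∠ = arctan(4/4) ≈ 45.00°
pole (s+415): 415 + j4 → |·| = √(415²+4²) = √172241 ≈ 415.02, ∠ = arctan(4/415) ≈ 0.55°
|H| = 1000 · 10770 / 2347.7 ≈ 4587.5
Gain = 20 log₁₀(4587.5) ≈ 73.23 dB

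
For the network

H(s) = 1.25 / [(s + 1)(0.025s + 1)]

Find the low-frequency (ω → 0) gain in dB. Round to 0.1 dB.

H(0) = 1.25 · 1 / 1 = 1.25
20 log₁₀(1.25) ≈ 1.94 dB

1.9 dB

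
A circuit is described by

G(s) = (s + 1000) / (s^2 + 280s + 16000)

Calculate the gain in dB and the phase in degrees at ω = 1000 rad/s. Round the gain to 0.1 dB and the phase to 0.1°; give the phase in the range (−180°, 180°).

-57.2 dB, -119.1°

Substitute s = j1000:
Numerator: (j1000) + 1000 = 1000 + j1000
Denominator: (j1000)^2 + 280(j1000) + 16000 = -984000 + j280000
|N| = √(1000² + 1000²) ≈ 1414.2, ∠N ≈ 45.00°
|D| = √(984000² + 280000²) ≈ 1.0231e+06, ∠D ≈ 164.12°
|G| = 1414.2 / 1.0231e+06 ≈ 0.0013823
Gain = 20 log₁₀(0.0013823) ≈ -57.19 dB
∠G = 45.00° − 164.12° = -119.12°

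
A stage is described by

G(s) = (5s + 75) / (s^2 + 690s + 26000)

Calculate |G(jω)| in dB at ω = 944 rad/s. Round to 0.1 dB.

-47.2 dB

Substitute s = j944:
Numerator: 5(j944) + 75 = 75 + j4720
Denominator: (j944)^2 + 690(j944) + 26000 = -865136 + j651360
|N| = √(75² + 4720²) ≈ 4720.6, ∠N ≈ 89.09°
|D| = √(865136² + 651360²) ≈ 1.0829e+06, ∠D ≈ 143.02°
|G| = 4720.6 / 1.0829e+06 ≈ 0.0043592
Gain = 20 log₁₀(0.0043592) ≈ -47.21 dB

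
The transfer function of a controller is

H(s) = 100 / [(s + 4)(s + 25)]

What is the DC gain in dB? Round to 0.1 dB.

H(0) = 100 / (4·25) = 1
20 log₁₀(1) ≈ 0.00 dB

0.0 dB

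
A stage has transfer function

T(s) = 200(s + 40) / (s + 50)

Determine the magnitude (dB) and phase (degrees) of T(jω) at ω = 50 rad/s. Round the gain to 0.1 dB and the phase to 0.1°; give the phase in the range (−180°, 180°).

At s = jω = j50:
zero (s+40): 40 + j50 → |·| = √(40²+50²) = √4100 ≈ 64.031, ∠ = arctan(50/40) ≈ 51.34°
pole (s+50): 50 + j50 → |·| = √(50²+50²) = √5000 ≈ 70.711, ∠ = arctan(50/50) ≈ 45.00°
|T| = 200 · 64.031 / 70.711 ≈ 181.11
Gain = 20 log₁₀(181.11) ≈ 45.16 dB
∠T = 51.34° − 45.00° = 6.34°

45.2 dB, 6.3°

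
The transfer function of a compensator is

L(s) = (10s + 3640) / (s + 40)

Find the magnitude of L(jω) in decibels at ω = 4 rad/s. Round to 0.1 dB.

39.1 dB

Substitute s = j4:
Numerator: 10(j4) + 3640 = 3640 + j40
Denominator: (j4) + 40 = 40 + j4
|N| = √(3640² + 40²) ≈ 3640.2, ∠N ≈ 0.63°
|D| = √(40² + 4²) ≈ 40.2, ∠D ≈ 5.71°
|L| = 3640.2 / 40.2 ≈ 90.552
Gain = 20 log₁₀(90.552) ≈ 39.14 dB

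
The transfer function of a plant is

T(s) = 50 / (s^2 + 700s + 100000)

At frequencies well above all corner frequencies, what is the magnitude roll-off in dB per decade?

-40 dB/decade

Each pole contributes −20 dB/decade at high frequency; each zero contributes +20 dB/decade.
Net: 0 zero(s) − 2 pole(s) → -40 dB/decade.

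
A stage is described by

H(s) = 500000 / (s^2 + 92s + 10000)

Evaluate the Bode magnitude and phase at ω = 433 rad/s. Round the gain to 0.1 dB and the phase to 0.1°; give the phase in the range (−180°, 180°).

8.8 dB, -167.4°

At s = jω = j433:
quadratic: (j433)² + 92·j433 + 10000 = -177489 + j39836 → |·| ≈ 1.819e+05, ∠ ≈ 167.35°
|H| = 500000 / 1.819e+05 ≈ 2.7488
Gain = 20 log₁₀(2.7488) ≈ 8.78 dB
∠H = 0.00° − 167.35° = -167.35°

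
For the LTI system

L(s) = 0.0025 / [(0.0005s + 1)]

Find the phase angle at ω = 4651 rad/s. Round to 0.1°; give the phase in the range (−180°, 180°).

At ω = 4651 rad/s:
pole (1 + j4651·0.0005) = 1 + j2.3255 → |·| ≈ 2.5314, ∠ ≈ 66.73°
∠L = (0°) − (66.73°) = -66.73°

-66.7°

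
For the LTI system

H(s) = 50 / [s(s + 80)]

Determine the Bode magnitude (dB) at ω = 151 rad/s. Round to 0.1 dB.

-54.3 dB

At s = jω = j151:
pole (s+80): 80 + j151 → |·| = √(80²+151²) = √29201 ≈ 170.88, ∠ = arctan(151/80) ≈ 62.09°
pole at origin: |s| = 151, ∠ = 90.00° (in denominator)
|H| = 50 / 25803 ≈ 0.0019378
Gain = 20 log₁₀(0.0019378) ≈ -54.25 dB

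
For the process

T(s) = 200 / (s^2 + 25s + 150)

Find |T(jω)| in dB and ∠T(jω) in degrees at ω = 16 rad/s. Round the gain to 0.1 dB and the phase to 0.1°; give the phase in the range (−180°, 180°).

Substitute s = j16:
Numerator: 200 = 200 + j0
Denominator: (j16)^2 + 25(j16) + 150 = -106 + j400
|N| = √(200² + 0²) ≈ 200, ∠N ≈ 0.00°
|D| = √(106² + 400²) ≈ 413.81, ∠D ≈ 104.84°
|T| = 200 / 413.81 ≈ 0.48331
Gain = 20 log₁₀(0.48331) ≈ -6.32 dB
∠T = 0.00° − 104.84° = -104.84°

-6.3 dB, -104.8°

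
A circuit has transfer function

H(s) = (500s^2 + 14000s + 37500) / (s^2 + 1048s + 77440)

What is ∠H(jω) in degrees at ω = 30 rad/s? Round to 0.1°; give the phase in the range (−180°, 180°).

Substitute s = j30:
Numerator: 500(j30)^2 + 14000(j30) + 37500 = -412500 + j420000
Denominator: (j30)^2 + 1048(j30) + 77440 = 76540 + j31440
|N| = √(412500² + 420000²) ≈ 5.8869e+05, ∠N ≈ 134.48°
|D| = √(76540² + 31440²) ≈ 82746, ∠D ≈ 22.33°
∠H = 134.48° − 22.33° = 112.15°

112.2°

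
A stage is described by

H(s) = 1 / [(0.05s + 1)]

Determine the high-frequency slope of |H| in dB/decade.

Each pole contributes −20 dB/decade at high frequency; each zero contributes +20 dB/decade.
Net: 0 zero(s) − 1 pole(s) → -20 dB/decade.

-20 dB/decade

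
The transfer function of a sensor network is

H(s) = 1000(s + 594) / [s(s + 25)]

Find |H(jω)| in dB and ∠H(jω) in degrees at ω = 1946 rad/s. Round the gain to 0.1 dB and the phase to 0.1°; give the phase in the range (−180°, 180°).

At s = jω = j1946:
zero (s+594): 594 + j1946 → |·| = √(594²+1946²) = √4139752 ≈ 2034.6, ∠ = arctan(1946/594) ≈ 73.03°
pole (s+25): 25 + j1946 → |·| = √(25²+1946²) = √3787541 ≈ 1946.2, ∠ = arctan(1946/25) ≈ 89.26°
pole at origin: |s| = 1946, ∠ = 90.00° (in denominator)
|H| = 1000 · 2034.6 / 3.7873e+06 ≈ 0.53722
Gain = 20 log₁₀(0.53722) ≈ -5.40 dB
∠H = 73.03° − 179.26° = -106.23°

-5.4 dB, -106.2°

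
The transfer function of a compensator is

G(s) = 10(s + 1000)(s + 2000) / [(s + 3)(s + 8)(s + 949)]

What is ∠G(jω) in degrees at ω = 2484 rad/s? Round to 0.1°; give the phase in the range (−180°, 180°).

-129.6°

At s = jω = j2484:
zero (s+1000): 1000 + j2484 → |·| = √(1000²+2484²) = √7170256 ≈ 2677.7, ∠ = arctan(2484/1000) ≈ 68.07°
zero (s+2000): 2000 + j2484 → |·| = √(2000²+2484²) = √10170256 ≈ 3189.1, ∠ = arctan(2484/2000) ≈ 51.16°
pole (s+3): 3 + j2484 → |·| = √(3²+2484²) = √6170265 ≈ 2484, ∠ = arctan(2484/3) ≈ 89.93°
pole (s+8): 8 + j2484 → |·| = √(8²+2484²) = √6170320 ≈ 2484, ∠ = arctan(2484/8) ≈ 89.82°
pole (s+949): 949 + j2484 → |·| = √(949²+2484²) = √7070857 ≈ 2659.1, ∠ = arctan(2484/949) ≈ 69.09°
∠G = 119.23° − 248.84° = -129.61°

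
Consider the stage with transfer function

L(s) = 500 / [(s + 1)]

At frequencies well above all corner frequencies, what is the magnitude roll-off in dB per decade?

Each pole contributes −20 dB/decade at high frequency; each zero contributes +20 dB/decade.
Net: 0 zero(s) − 1 pole(s) → -20 dB/decade.

-20 dB/decade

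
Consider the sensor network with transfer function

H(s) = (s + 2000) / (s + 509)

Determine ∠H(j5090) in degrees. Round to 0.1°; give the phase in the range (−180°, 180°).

-15.7°

At s = jω = j5090:
zero (s+2000): 2000 + j5090 → |·| = √(2000²+5090²) = √29908100 ≈ 5468.8, ∠ = arctan(5090/2000) ≈ 68.55°
pole (s+509): 509 + j5090 → |·| = √(509²+5090²) = √26167181 ≈ 5115.4, ∠ = arctan(5090/509) ≈ 84.29°
∠H = 68.55° − 84.29° = -15.74°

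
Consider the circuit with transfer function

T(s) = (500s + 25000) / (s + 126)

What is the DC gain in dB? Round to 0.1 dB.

T(0) = 25000 / 126 ≈ 198.41
20 log₁₀(198.41) ≈ 45.95 dB

46.0 dB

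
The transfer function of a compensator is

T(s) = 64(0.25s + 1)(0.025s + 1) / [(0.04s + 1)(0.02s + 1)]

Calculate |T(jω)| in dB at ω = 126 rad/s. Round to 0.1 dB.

At ω = 126 rad/s:
zero (1 + j126·0.25) = 1 + j31.5 → |·| ≈ 31.516, ∠ ≈ 88.18°
zero (1 + j126·0.025) = 1 + j3.15 → |·| ≈ 3.3049, ∠ ≈ 72.39°
pole (1 + j126·0.04) = 1 + j5.04 → |·| ≈ 5.1382, ∠ ≈ 78.78°
pole (1 + j126·0.02) = 1 + j2.52 → |·| ≈ 2.7112, ∠ ≈ 68.36°
|T| = 64 · 31.516 · 3.3049 / (5.1382 · 2.7112) ≈ 478.52
Gain = 20 log₁₀(478.52) ≈ 53.60 dB

53.6 dB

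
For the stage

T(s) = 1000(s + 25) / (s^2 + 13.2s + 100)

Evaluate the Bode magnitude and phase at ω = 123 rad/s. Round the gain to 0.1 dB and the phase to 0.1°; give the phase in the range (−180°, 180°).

At s = jω = j123:
zero (s+25): 25 + j123 → |·| = √(25²+123²) = √15754 ≈ 125.51, ∠ = arctan(123/25) ≈ 78.51°
quadratic: (j123)² + 13.2·j123 + 100 = -15029 + j1623.6 → |·| ≈ 15116, ∠ ≈ 173.83°
|T| = 1000 · 125.51 / 15116 ≈ 8.3031
Gain = 20 log₁₀(8.3031) ≈ 18.38 dB
∠T = 78.51° − 173.83° = -95.32°

18.4 dB, -95.3°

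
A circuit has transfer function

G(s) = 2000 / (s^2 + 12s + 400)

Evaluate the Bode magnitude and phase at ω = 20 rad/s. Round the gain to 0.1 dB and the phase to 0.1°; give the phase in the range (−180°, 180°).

At s = jω = j20:
quadratic: (j20)² + 12·j20 + 400 = 0 + j240 → |·| ≈ 240, ∠ ≈ 90.00°
|G| = 2000 / 240 ≈ 8.3333
Gain = 20 log₁₀(8.3333) ≈ 18.42 dB
∠G = 0.00° − 90.00° = -90.00°

18.4 dB, -90.0°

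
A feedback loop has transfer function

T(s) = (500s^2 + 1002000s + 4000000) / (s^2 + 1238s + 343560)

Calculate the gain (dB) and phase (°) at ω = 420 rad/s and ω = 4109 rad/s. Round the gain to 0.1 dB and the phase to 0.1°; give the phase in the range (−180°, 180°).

Substitute s = j420:
Numerator: 500(j420)^2 + 1002000(j420) + 4000000 = -84200000 + j420840000
Denominator: (j420)^2 + 1238(j420) + 343560 = 167160 + j519960
|N| = √(84200000² + 420840000²) ≈ 4.2918e+08, ∠N ≈ 101.31°
|D| = √(167160² + 519960²) ≈ 5.4617e+05, ∠D ≈ 72.18°
|T| = 4.2918e+08 / 5.4617e+05 ≈ 785.8
Gain = 20 log₁₀(785.8) ≈ 57.91 dB
∠T = 101.31° − 72.18° = 29.13°

Substitute s = j4109:
Numerator: 500(j4109)^2 + 1002000(j4109) + 4000000 = -8437940500 + j4117218000
Denominator: (j4109)^2 + 1238(j4109) + 343560 = -16540321 + j5086942
|N| = √(8437940500² + 4117218000²) ≈ 9.3888e+09, ∠N ≈ 153.99°
|D| = √(16540321² + 5086942²) ≈ 1.7305e+07, ∠D ≈ 162.90°
|T| = 9.3888e+09 / 1.7305e+07 ≈ 542.55
Gain = 20 log₁₀(542.55) ≈ 54.69 dB
∠T = 153.99° − 162.90° = -8.91°

ω = 420: 57.9 dB, 29.1°; ω = 4109: 54.7 dB, -8.9°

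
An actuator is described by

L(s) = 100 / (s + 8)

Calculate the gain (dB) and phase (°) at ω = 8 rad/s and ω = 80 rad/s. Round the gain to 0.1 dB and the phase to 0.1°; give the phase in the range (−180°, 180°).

ω = 8: 18.9 dB, -45.0°; ω = 80: 1.9 dB, -84.3°

Substitute s = j8:
Numerator: 100 = 100 + j0
Denominator: (j8) + 8 = 8 + j8
|N| = √(100² + 0²) ≈ 100, ∠N ≈ 0.00°
|D| = √(8² + 8²) ≈ 11.314, ∠D ≈ 45.00°
|L| = 100 / 11.314 ≈ 8.8386
Gain = 20 log₁₀(8.8386) ≈ 18.93 dB
∠L = 0.00° − 45.00° = -45.00°

Substitute s = j80:
Numerator: 100 = 100 + j0
Denominator: (j80) + 8 = 8 + j80
|N| = √(100² + 0²) ≈ 100, ∠N ≈ 0.00°
|D| = √(8² + 80²) ≈ 80.399, ∠D ≈ 84.29°
|L| = 100 / 80.399 ≈ 1.2438
Gain = 20 log₁₀(1.2438) ≈ 1.90 dB
∠L = 0.00° − 84.29° = -84.29°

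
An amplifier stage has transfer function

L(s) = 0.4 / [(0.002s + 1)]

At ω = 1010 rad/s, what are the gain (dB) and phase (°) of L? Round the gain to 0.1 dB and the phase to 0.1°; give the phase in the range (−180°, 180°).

-15.0 dB, -63.7°

At ω = 1010 rad/s:
pole (1 + j1010·0.002) = 1 + j2.02 → |·| ≈ 2.254, ∠ ≈ 63.66°
|L| = 0.4 · 1 / (2.254) ≈ 0.17746
Gain = 20 log₁₀(0.17746) ≈ -15.02 dB
∠L = (0°) − (63.66°) = -63.66°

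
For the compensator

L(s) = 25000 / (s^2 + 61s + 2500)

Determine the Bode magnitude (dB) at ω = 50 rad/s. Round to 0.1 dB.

18.3 dB

At s = jω = j50:
quadratic: (j50)² + 61·j50 + 2500 = 0 + j3050 → |·| ≈ 3050, ∠ ≈ 90.00°
|L| = 25000 / 3050 ≈ 8.1967
Gain = 20 log₁₀(8.1967) ≈ 18.27 dB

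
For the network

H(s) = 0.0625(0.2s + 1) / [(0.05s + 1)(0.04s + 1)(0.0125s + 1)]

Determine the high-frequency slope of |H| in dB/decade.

-40 dB/decade

Each pole contributes −20 dB/decade at high frequency; each zero contributes +20 dB/decade.
Net: 1 zero(s) − 3 pole(s) → -40 dB/decade.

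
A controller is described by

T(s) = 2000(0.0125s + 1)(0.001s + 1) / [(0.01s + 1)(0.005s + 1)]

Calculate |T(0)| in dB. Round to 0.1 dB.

66.0 dB

T(0) = 2000 · 1 / 1 = 2000
20 log₁₀(2000) ≈ 66.02 dB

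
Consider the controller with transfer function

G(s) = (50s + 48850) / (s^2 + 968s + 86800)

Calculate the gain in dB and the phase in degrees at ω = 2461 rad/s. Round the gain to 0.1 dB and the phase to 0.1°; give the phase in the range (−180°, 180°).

-33.7 dB, -89.9°

Substitute s = j2461:
Numerator: 50(j2461) + 48850 = 48850 + j123050
Denominator: (j2461)^2 + 968(j2461) + 86800 = -5969721 + j2382248
|N| = √(48850² + 123050²) ≈ 1.3239e+05, ∠N ≈ 68.35°
|D| = √(5969721² + 2382248²) ≈ 6.4275e+06, ∠D ≈ 158.25°
|G| = 1.3239e+05 / 6.4275e+06 ≈ 0.020597
Gain = 20 log₁₀(0.020597) ≈ -33.72 dB
∠G = 68.35° − 158.25° = -89.90°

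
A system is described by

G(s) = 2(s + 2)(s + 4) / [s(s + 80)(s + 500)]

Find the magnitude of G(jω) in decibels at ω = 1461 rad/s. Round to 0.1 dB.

-57.8 dB

At s = jω = j1461:
zero (s+2): 2 + j1461 → |·| = √(2²+1461²) = √2134525 ≈ 1461, ∠ = arctan(1461/2) ≈ 89.92°
zero (s+4): 4 + j1461 → |·| = √(4²+1461²) = √2134537 ≈ 1461, ∠ = arctan(1461/4) ≈ 89.84°
pole (s+80): 80 + j1461 → |·| = √(80²+1461²) = √2140921 ≈ 1463.2, ∠ = arctan(1461/80) ≈ 86.87°
pole (s+500): 500 + j1461 → |·| = √(500²+1461²) = √2384521 ≈ 1544.2, ∠ = arctan(1461/500) ≈ 71.11°
pole at origin: |s| = 1461, ∠ = 90.00° (in denominator)
|G| = 2 · 2.1345e+06 / 3.3011e+09 ≈ 0.0012932
Gain = 20 log₁₀(0.0012932) ≈ -57.77 dB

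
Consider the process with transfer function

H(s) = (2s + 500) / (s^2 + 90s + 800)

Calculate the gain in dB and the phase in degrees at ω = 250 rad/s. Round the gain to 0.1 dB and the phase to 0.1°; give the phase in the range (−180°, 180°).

Substitute s = j250:
Numerator: 2(j250) + 500 = 500 + j500
Denominator: (j250)^2 + 90(j250) + 800 = -61700 + j22500
|N| = √(500² + 500²) ≈ 707.11, ∠N ≈ 45.00°
|D| = √(61700² + 22500²) ≈ 65675, ∠D ≈ 159.96°
|H| = 707.11 / 65675 ≈ 0.010767
Gain = 20 log₁₀(0.010767) ≈ -39.36 dB
∠H = 45.00° − 159.96° = -114.96°

-39.4 dB, -115.0°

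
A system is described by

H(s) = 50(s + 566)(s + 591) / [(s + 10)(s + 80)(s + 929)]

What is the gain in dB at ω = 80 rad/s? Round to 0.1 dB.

6.0 dB

At s = jω = j80:
zero (s+566): 566 + j80 → |·| = √(566²+80²) = √326756 ≈ 571.63, ∠ = arctan(80/566) ≈ 8.05°
zero (s+591): 591 + j80 → |·| = √(591²+80²) = √355681 ≈ 596.39, ∠ = arctan(80/591) ≈ 7.71°
pole (s+10): 10 + j80 → |·| = √(10²+80²) = √6500 ≈ 80.623, ∠ = arctan(80/10) ≈ 82.87°
pole (s+80): 80 + j80 → |·| = √(80²+80²) = √12800 ≈ 113.14, ∠ = arctan(80/80) ≈ 45.00°
pole (s+929): 929 + j80 → |·| = √(929²+80²) = √869441 ≈ 932.44, ∠ = arctan(80/929) ≈ 4.92°
|H| = 50 · 3.4091e+05 / 8.5054e+06 ≈ 2.0041
Gain = 20 log₁₀(2.0041) ≈ 6.04 dB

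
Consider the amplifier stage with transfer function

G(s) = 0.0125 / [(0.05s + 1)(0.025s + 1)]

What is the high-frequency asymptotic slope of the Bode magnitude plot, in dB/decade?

Each pole contributes −20 dB/decade at high frequency; each zero contributes +20 dB/decade.
Net: 0 zero(s) − 2 pole(s) → -40 dB/decade.

-40 dB/decade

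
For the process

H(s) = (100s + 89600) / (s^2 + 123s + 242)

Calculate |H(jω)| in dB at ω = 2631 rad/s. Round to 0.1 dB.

-27.9 dB

Substitute s = j2631:
Numerator: 100(j2631) + 89600 = 89600 + j263100
Denominator: (j2631)^2 + 123(j2631) + 242 = -6921919 + j323613
|N| = √(89600² + 263100²) ≈ 2.7794e+05, ∠N ≈ 71.19°
|D| = √(6921919² + 323613²) ≈ 6.9295e+06, ∠D ≈ 177.32°
|H| = 2.7794e+05 / 6.9295e+06 ≈ 0.04011
Gain = 20 log₁₀(0.04011) ≈ -27.93 dB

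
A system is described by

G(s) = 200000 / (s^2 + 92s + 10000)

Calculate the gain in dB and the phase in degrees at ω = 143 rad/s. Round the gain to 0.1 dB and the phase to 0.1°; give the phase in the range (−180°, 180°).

21.5 dB, -128.5°

At s = jω = j143:
quadratic: (j143)² + 92·j143 + 10000 = -10449 + j13156 → |·| ≈ 16801, ∠ ≈ 128.46°
|G| = 200000 / 16801 ≈ 11.904
Gain = 20 log₁₀(11.904) ≈ 21.51 dB
∠G = 0.00° − 128.46° = -128.46°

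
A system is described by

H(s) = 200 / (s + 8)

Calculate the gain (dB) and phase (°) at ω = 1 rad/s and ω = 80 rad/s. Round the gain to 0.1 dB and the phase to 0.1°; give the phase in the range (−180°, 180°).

ω = 1: 27.9 dB, -7.1°; ω = 80: 7.9 dB, -84.3°

Substitute s = j1:
Numerator: 200 = 200 + j0
Denominator: (j1) + 8 = 8 + j1
|N| = √(200² + 0²) ≈ 200, ∠N ≈ 0.00°
|D| = √(8² + 1²) ≈ 8.0623, ∠D ≈ 7.13°
|H| = 200 / 8.0623 ≈ 24.807
Gain = 20 log₁₀(24.807) ≈ 27.89 dB
∠H = 0.00° − 7.13° = -7.13°

Substitute s = j80:
Numerator: 200 = 200 + j0
Denominator: (j80) + 8 = 8 + j80
|N| = √(200² + 0²) ≈ 200, ∠N ≈ 0.00°
|D| = √(8² + 80²) ≈ 80.399, ∠D ≈ 84.29°
|H| = 200 / 80.399 ≈ 2.4876
Gain = 20 log₁₀(2.4876) ≈ 7.92 dB
∠H = 0.00° − 84.29° = -84.29°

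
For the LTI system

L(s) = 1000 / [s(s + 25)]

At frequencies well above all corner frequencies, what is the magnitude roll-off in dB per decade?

-40 dB/decade

Each pole contributes −20 dB/decade at high frequency; each zero contributes +20 dB/decade.
Net: 0 zero(s) − 2 pole(s) → -40 dB/decade.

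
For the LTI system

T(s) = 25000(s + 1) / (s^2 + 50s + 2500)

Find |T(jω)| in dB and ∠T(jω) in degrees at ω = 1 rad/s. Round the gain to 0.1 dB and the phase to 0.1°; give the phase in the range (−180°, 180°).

23.0 dB, 43.9°

At s = jω = j1:
zero (s+1): 1 + j1 → |·| = √(1²+1²) = √2 ≈ 1.4142, ∠ = arctan(1/1) ≈ 45.00°
quadratic: (j1)² + 50·j1 + 2500 = 2499 + j50 → |·| ≈ 2499.5, ∠ ≈ 1.15°
|T| = 25000 · 1.4142 / 2499.5 ≈ 14.145
Gain = 20 log₁₀(14.145) ≈ 23.01 dB
∠T = 45.00° − 1.15° = 43.85°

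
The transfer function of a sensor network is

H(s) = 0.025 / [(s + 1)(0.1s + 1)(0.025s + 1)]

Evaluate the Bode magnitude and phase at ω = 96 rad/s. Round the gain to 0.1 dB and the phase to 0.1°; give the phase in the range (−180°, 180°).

-99.7 dB, 119.2°

At ω = 96 rad/s:
pole (1 + j96·1) = 1 + j96 → |·| ≈ 96.005, ∠ ≈ 89.40°
pole (1 + j96·0.1) = 1 + j9.6 → |·| ≈ 9.6519, ∠ ≈ 84.05°
pole (1 + j96·0.025) = 1 + j2.4 → |·| ≈ 2.6, ∠ ≈ 67.38°
|H| = 0.025 · 1 / (96.005 · 9.6519 · 2.6) ≈ 1.0377e-05
Gain = 20 log₁₀(1.0377e-05) ≈ -99.68 dB
∠H = (0°) − (89.40° + 84.05° + 67.38°) = -240.83° ≡ 119.17° (principal value)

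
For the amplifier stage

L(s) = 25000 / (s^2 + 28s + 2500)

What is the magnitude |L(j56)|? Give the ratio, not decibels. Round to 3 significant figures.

At s = jω = j56:
quadratic: (j56)² + 28·j56 + 2500 = -636 + j1568 → |·| ≈ 1692.1, ∠ ≈ 112.08°
|L| = 25000 / 1692.1 ≈ 14.775

14.8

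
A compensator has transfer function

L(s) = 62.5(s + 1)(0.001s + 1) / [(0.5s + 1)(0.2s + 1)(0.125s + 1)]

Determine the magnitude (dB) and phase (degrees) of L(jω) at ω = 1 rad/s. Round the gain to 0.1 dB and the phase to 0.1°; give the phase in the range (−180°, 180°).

37.7 dB, 0.1°

At ω = 1 rad/s:
zero (1 + j1·1) = 1 + j1 → |·| ≈ 1.4142, ∠ ≈ 45.00°
zero (1 + j1·0.001) = 1 + j0.001 → |·| ≈ 1, ∠ ≈ 0.06°
pole (1 + j1·0.5) = 1 + j0.5 → |·| ≈ 1.118, ∠ ≈ 26.57°
pole (1 + j1·0.2) = 1 + j0.2 → |·| ≈ 1.0198, ∠ ≈ 11.31°
pole (1 + j1·0.125) = 1 + j0.125 → |·| ≈ 1.0078, ∠ ≈ 7.13°
|L| = 62.5 · 1.4142 · 1 / (1.118 · 1.0198 · 1.0078) ≈ 76.924
Gain = 20 log₁₀(76.924) ≈ 37.72 dB
∠L = (45.00° + 0.06°) − (26.57° + 11.31° + 7.13°) = 0.05°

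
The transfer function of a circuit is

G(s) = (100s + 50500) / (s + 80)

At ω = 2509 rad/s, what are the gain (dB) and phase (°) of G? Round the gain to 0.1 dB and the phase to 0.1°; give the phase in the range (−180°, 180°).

40.2 dB, -9.6°

Substitute s = j2509:
Numerator: 100(j2509) + 50500 = 50500 + j250900
Denominator: (j2509) + 80 = 80 + j2509
|N| = √(50500² + 250900²) ≈ 2.5593e+05, ∠N ≈ 78.62°
|D| = √(80² + 2509²) ≈ 2510.3, ∠D ≈ 88.17°
|G| = 2.5593e+05 / 2510.3 ≈ 101.95
Gain = 20 log₁₀(101.95) ≈ 40.17 dB
∠G = 78.62° − 88.17° = -9.55°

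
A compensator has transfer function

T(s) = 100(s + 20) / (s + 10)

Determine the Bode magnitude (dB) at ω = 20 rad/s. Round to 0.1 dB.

42.0 dB

At s = jω = j20:
zero (s+20): 20 + j20 → |·| = √(20²+20²) = √800 ≈ 28.284, ∠ = arctan(20/20) ≈ 45.00°
pole (s+10): 10 + j20 → |·| = √(10²+20²) = √500 ≈ 22.361, ∠ = arctan(20/10) ≈ 63.43°
|T| = 100 · 28.284 / 22.361 ≈ 126.49
Gain = 20 log₁₀(126.49) ≈ 42.04 dB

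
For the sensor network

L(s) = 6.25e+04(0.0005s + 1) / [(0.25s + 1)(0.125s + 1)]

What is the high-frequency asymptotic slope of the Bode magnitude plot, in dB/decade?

Each pole contributes −20 dB/decade at high frequency; each zero contributes +20 dB/decade.
Net: 1 zero(s) − 2 pole(s) → -20 dB/decade.

-20 dB/decade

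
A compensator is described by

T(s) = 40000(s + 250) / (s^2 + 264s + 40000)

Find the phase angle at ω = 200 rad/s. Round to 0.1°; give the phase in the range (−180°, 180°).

-51.3°

At s = jω = j200:
zero (s+250): 250 + j200 → |·| = √(250²+200²) = √102500 ≈ 320.16, ∠ = arctan(200/250) ≈ 38.66°
quadratic: (j200)² + 264·j200 + 40000 = 0 + j52800 → |·| ≈ 52800, ∠ ≈ 90.00°
∠T = 38.66° − 90.00° = -51.34°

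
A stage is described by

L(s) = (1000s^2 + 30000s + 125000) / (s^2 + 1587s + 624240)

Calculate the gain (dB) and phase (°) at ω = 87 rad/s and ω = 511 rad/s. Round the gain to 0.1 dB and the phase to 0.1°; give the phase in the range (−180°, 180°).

ω = 87: 21.9 dB, 148.1°; ω = 511: 49.4 dB, 110.8°

Substitute s = j87:
Numerator: 1000(j87)^2 + 30000(j87) + 125000 = -7444000 + j2610000
Denominator: (j87)^2 + 1587(j87) + 624240 = 616671 + j138069
|N| = √(7444000² + 2610000²) ≈ 7.8883e+06, ∠N ≈ 160.68°
|D| = √(616671² + 138069²) ≈ 6.3194e+05, ∠D ≈ 12.62°
|L| = 7.8883e+06 / 6.3194e+05 ≈ 12.483
Gain = 20 log₁₀(12.483) ≈ 21.93 dB
∠L = 160.68° − 12.62° = 148.06°

Substitute s = j511:
Numerator: 1000(j511)^2 + 30000(j511) + 125000 = -260996000 + j15330000
Denominator: (j511)^2 + 1587(j511) + 624240 = 363119 + j810957
|N| = √(260996000² + 15330000²) ≈ 2.6145e+08, ∠N ≈ 176.64°
|D| = √(363119² + 810957²) ≈ 8.8854e+05, ∠D ≈ 65.88°
|L| = 2.6145e+08 / 8.8854e+05 ≈ 294.25
Gain = 20 log₁₀(294.25) ≈ 49.37 dB
∠L = 176.64° − 65.88° = 110.76°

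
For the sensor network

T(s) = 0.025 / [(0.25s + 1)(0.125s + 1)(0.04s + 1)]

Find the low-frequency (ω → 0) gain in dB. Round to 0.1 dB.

T(0) = 0.025 · 1 / 1 = 0.025
20 log₁₀(0.025) ≈ -32.04 dB

-32.0 dB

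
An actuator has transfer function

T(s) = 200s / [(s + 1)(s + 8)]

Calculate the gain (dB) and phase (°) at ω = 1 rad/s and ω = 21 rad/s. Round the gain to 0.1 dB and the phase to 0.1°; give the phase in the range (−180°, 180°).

ω = 1: 24.9 dB, 37.9°; ω = 21: 19.0 dB, -66.4°

At s = jω = j1:
zero at origin: s = j1 → |·| = 1, ∠ = 90.00°
pole (s+1): 1 + j1 → |·| = √(1²+1²) = √2 ≈ 1.4142, ∠ = arctan(1/1) ≈ 45.00°
pole (s+8): 8 + j1 → |·| = √(8²+1²) = √65 ≈ 8.0623, ∠ = arctan(1/8) ≈ 7.13°
|T| = 200 · 1 / 11.402 ≈ 17.541
Gain = 20 log₁₀(17.541) ≈ 24.88 dB
∠T = 90.00° − 52.13° = 37.87°

At s = jω = j21:
zero at origin: s = j21 → |·| = 21, ∠ = 90.00°
pole (s+1): 1 + j21 → |·| = √(1²+21²) = √442 ≈ 21.024, ∠ = arctan(21/1) ≈ 87.27°
pole (s+8): 8 + j21 → |·| = √(8²+21²) = √505 ≈ 22.472, ∠ = arctan(21/8) ≈ 69.15°
|T| = 200 · 21 / 472.45 ≈ 8.8898
Gain = 20 log₁₀(8.8898) ≈ 18.98 dB
∠T = 90.00° − 156.42° = -66.42°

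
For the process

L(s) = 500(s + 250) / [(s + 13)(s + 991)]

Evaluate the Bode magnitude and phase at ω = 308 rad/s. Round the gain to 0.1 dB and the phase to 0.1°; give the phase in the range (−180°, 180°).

-4.2 dB, -53.9°

At s = jω = j308:
zero (s+250): 250 + j308 → |·| = √(250²+308²) = √157364 ≈ 396.69, ∠ = arctan(308/250) ≈ 50.93°
pole (s+13): 13 + j308 → |·| = √(13²+308²) = √95033 ≈ 308.27, ∠ = arctan(308/13) ≈ 87.58°
pole (s+991): 991 + j308 → |·| = √(991²+308²) = √1076945 ≈ 1037.8, ∠ = arctan(308/991) ≈ 17.27°
|L| = 500 · 396.69 / 3.1992e+05 ≈ 0.61998
Gain = 20 log₁₀(0.61998) ≈ -4.15 dB
∠L = 50.93° − 104.85° = -53.92°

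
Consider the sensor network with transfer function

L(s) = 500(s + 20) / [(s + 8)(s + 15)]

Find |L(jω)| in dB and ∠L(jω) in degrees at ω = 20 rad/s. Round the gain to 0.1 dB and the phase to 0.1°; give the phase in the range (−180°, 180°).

28.4 dB, -76.3°

At s = jω = j20:
zero (s+20): 20 + j20 → |·| = √(20²+20²) = √800 ≈ 28.284, ∠ = arctan(20/20) ≈ 45.00°
pole (s+8): 8 + j20 → |·| = √(8²+20²) = √464 ≈ 21.541, ∠ = arctan(20/8) ≈ 68.20°
pole (s+15): 15 + j20 → |·| = √(15²+20²) = √625 ≈ 25, ∠ = arctan(20/15) ≈ 53.13°
|L| = 500 · 28.284 / 538.52 ≈ 26.261
Gain = 20 log₁₀(26.261) ≈ 28.39 dB
∠L = 45.00° − 121.33° = -76.33°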